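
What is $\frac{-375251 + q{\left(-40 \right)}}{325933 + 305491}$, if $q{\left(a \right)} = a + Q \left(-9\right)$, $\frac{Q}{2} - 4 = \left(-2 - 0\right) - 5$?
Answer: $- \frac{375237}{631424} \approx -0.59427$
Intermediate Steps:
$Q = -6$ ($Q = 8 + 2 \left(\left(-2 - 0\right) - 5\right) = 8 + 2 \left(\left(-2 + 0\right) - 5\right) = 8 + 2 \left(-2 - 5\right) = 8 + 2 \left(-7\right) = 8 - 14 = -6$)
$q{\left(a \right)} = 54 + a$ ($q{\left(a \right)} = a - -54 = a + 54 = 54 + a$)
$\frac{-375251 + q{\left(-40 \right)}}{325933 + 305491} = \frac{-375251 + \left(54 - 40\right)}{325933 + 305491} = \frac{-375251 + 14}{631424} = \left(-375237\right) \frac{1}{631424} = - \frac{375237}{631424}$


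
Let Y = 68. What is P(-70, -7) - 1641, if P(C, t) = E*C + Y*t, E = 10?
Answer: -2817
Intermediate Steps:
P(C, t) = 10*C + 68*t
P(-70, -7) - 1641 = (10*(-70) + 68*(-7)) - 1641 = (-700 - 476) - 1641 = -1176 - 1641 = -2817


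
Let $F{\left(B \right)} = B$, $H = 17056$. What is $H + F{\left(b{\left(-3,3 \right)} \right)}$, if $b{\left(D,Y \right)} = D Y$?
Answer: $17047$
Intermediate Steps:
$H + F{\left(b{\left(-3,3 \right)} \right)} = 17056 - 9 = 17047$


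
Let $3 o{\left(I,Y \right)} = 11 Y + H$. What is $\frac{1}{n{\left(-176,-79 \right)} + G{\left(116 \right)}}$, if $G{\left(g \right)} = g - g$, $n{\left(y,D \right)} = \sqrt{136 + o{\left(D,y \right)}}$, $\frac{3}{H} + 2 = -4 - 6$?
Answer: $- \frac{2 i \sqrt{18339}}{6113} \approx - 0.044306 i$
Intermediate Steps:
$H = - \frac{1}{4}$ ($H = \frac{3}{-2 - 10} = \frac{3}{-12} = 3 \left(- \frac{1}{12}\right) = - \frac{1}{4} \approx -0.25$)
$o{\left(I,Y \right)} = - \frac{1}{12} + \frac{11 Y}{3}$ ($o{\left(I,Y \right)} = \frac{11 Y - \frac{1}{4}}{3} = \frac{- \frac{1}{4} + 11 Y}{3} = - \frac{1}{12} + \frac{11 Y}{3}$)
$n{\left(y,D \right)} = \sqrt{\frac{1631}{12} + \frac{11 y}{3}}$ ($n{\left(y,D \right)} = \sqrt{136 + \left(- \frac{1}{12} + \frac{11 y}{3}\right)} = \sqrt{\frac{1631}{12} + \frac{11 y}{3}}$)
$G{\left(g \right)} = 0$
$\frac{1}{n{\left(-176,-79 \right)} + G{\left(116 \right)}} = \frac{1}{\frac{\sqrt{4893 + 132 \left(-176\right)}}{6} + 0} = \frac{1}{\frac{\sqrt{4893 - 23232}}{6} + 0} = \frac{1}{\frac{\sqrt{-18339}}{6} + 0} = \frac{1}{\frac{i \sqrt{18339}}{6} + 0} = \frac{1}{\frac{1}{6} i \sqrt{18339}} = - \frac{2 i \sqrt{18339}}{6113}$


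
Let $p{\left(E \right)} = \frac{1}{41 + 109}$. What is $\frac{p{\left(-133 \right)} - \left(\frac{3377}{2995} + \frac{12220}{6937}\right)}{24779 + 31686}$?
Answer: $- \frac{78113009}{1530175599750} \approx -5.1048 \cdot 10^{-5}$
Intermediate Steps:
$p{\left(E \right)} = \frac{1}{150}$
$\frac{p{\left(-133 \right)} - \left(\frac{3377}{2995} + \frac{12220}{6937}\right)}{24779 + 31686} = \frac{\frac{1}{150} - \left(\frac{3377}{2995} + \frac{12220}{6937}\right)}{24779 + 31686} = \frac{\frac{1}{150} - \frac{60025149}{20776315}}{56465} = \left(\frac{1}{150} - \frac{60025149}{20776315}\right) \frac{1}{56465} = \left(- \frac{1796599207}{623289450}\right) \frac{1}{56465} = - \frac{78113009}{1530175599750}$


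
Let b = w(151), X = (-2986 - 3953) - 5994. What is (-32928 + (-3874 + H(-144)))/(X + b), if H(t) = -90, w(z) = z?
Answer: 18446/6391 ≈ 2.8862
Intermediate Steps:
X = -12933 (X = -6939 - 5994 = -12933)
b = 151
(-32928 + (-3874 + H(-144)))/(X + b) = (-32928 + (-3874 - 90))/(-12933 + 151) = (-32928 - 3964)/(-12782) = -36892*(-1/12782) = 18446/6391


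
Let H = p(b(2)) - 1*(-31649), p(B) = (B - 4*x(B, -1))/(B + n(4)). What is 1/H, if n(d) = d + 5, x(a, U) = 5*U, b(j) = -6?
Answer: 3/94961 ≈ 3.1592e-5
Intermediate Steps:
n(d) = 5 + d
p(B) = (20 + B)/(9 + B) (p(B) = (B - 20*(-1))/(B + (5 + 4)) = (B - 4*(-5))/(B + 9) = (B + 20)/(9 + B) = (20 + B)/(9 + B))
H = 94961/3 (H = (20 - 6)/(9 - 6) - 1*(-31649) = 14/3 + 31649 = 94961/3 ≈ 31654.)
1/H = 1/(94961/3) = 3/94961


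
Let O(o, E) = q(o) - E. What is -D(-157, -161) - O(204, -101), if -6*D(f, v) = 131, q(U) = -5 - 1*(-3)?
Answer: -463/6 ≈ -77.167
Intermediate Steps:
q(U) = -2 (q(U) = -5 + 3 = -2)
D(f, v) = -131/6 (D(f, v) = -⅙*131 = -131/6)
O(o, E) = -2 - E
-D(-157, -161) - O(204, -101) = -1*(-131/6) - (-2 - 1*(-101)) = 131/6 - (-2 + 101) = 131/6 - 1*99 = 131/6 - 99 = -463/6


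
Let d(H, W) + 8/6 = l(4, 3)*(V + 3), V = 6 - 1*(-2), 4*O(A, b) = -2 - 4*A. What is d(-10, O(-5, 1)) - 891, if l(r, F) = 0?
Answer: -2677/3 ≈ -892.33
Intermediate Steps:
O(A, b) = -½ - A (O(A, b) = (-2 - 4*A)/4 = -½ - A)
V = 8 (V = 6 + 2 = 8)
d(H, W) = -4/3 (d(H, W) = -4/3 + 0*(8 + 3) = -4/3 + 0*11 = -4/3 + 0 = -4/3)
d(-10, O(-5, 1)) - 891 = -4/3 - 891 = -2677/3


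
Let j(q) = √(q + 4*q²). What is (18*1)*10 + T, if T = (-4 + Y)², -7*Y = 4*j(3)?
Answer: 10228/49 + 32*√39/7 ≈ 237.28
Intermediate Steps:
Y = -4*√39/7 (Y = -4*√(3*(1 + 4*3))/7 = -4*√(3*(1 + 12))/7 = -4*√(3*13)/7 = -4*√39/7 ≈ -3.5686)
T = (-4 - 4*√39/7)² ≈ 57.283
(18*1)*10 + T = (18*1)*10 + (1408/49 + 32*√39/7) = 18*10 + (1408/49 + 32*√39/7) = 180 + (1408/49 + 32*√39/7) = 10228/49 + 32*√39/7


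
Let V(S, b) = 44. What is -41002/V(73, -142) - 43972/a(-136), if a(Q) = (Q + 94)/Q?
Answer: -66212633/462 ≈ -1.4332e+5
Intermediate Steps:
a(Q) = (94 + Q)/Q
-41002/V(73, -142) - 43972/a(-136) = -41002/44 - 43972*(-136/(94 - 136)) = -41002*1/44 - 43972/((-1/136*(-42))) = -20501/22 - 43972/21/68 = -20501/22 - 43972*68/21 = -20501/22 - 2990096/21 = -66212633/462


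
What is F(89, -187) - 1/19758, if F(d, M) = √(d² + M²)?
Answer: -1/19758 + √42890 ≈ 207.10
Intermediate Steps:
F(d, M) = √(M² + d²)
F(89, -187) - 1/19758 = √((-187)² + 89²) - 1/19758 = √(34969 + 7921) - 1*1/19758 = √42890 - 1/19758 = -1/19758 + √42890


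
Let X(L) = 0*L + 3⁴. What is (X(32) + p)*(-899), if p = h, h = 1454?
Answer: -1379965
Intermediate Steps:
X(L) = 81 (X(L) = 0 + 81 = 81)
p = 1454
(X(32) + p)*(-899) = (81 + 1454)*(-899) = 1535*(-899) = -1379965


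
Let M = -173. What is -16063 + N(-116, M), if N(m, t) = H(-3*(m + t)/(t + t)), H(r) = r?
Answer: -5558665/346 ≈ -16066.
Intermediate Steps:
N(m, t) = -3*(m + t)/(2*t) (N(m, t) = -3*(m + t)/(t + t) = -3*(m + t)/(2*t))
-16063 + N(-116, M) = -16063 + (3/2)*(-1*(-116) - 1*(-173))/(-173) = -16063 + (3/2)*(-1/173)*(116 + 173) = -16063 + (3/2)*(-1/173)*289 = -16063 - 867/346 = -5558665/346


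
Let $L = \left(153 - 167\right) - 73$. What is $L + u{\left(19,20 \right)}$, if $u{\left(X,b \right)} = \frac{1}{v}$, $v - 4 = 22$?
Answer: $- \frac{2261}{26} \approx -86.962$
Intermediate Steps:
$v = 26$ ($v = 4 + 22 = 26$)
$u{\left(X,b \right)} = \frac{1}{26}$
$L = -87$ ($L = -14 - 73 = -87$)
$L + u{\left(19,20 \right)} = -87 + \frac{1}{26} = - \frac{2261}{26}$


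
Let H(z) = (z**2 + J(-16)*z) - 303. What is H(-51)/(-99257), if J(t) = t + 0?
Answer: -3114/99257 ≈ -0.031373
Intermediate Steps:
J(t) = t
H(z) = -303 + z**2 - 16*z (H(z) = (z**2 - 16*z) - 303 = -303 + z**2 - 16*z)
H(-51)/(-99257) = (-303 + (-51)**2 - 16*(-51))/(-99257) = (-303 + 2601 + 816)*(-1/99257) = 3114*(-1/99257) = -3114/99257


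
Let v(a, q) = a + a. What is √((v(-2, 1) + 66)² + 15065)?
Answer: 3*√2101 ≈ 137.51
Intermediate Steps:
v(a, q) = 2*a
√((v(-2, 1) + 66)² + 15065) = √((2*(-2) + 66)² + 15065) = √((-4 + 66)² + 15065) = √(62² + 15065) = √(3844 + 15065) = √18909 = 3*√2101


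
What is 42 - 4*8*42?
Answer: -1302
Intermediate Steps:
42 - 4*8*42 = 42 - 32*42 = 42 - 1344 = -1302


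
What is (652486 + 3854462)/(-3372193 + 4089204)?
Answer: 4506948/717011 ≈ 6.2857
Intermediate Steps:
(652486 + 3854462)/(-3372193 + 4089204) = 4506948/717011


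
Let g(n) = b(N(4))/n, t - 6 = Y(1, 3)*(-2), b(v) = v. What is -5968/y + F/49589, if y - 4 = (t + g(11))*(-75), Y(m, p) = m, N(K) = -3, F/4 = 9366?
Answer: 3368972056/150304259 ≈ 22.414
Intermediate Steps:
F = 37464 (F = 4*9366 = 37464)
t = 4 (t = 6 + 1*(-2) = 6 - 2 = 4)
g(n) = -3/n
y = -3031/11 (y = 4 + (4 - 3/11)*(-75) = 4 + (41/11)*(-75) = 4 - 3075/11 = -3031/11 ≈ -275.55)
-5968/y + F/49589 = -5968/(-3031/11) + 37464/49589 = -5968*(-11/3031) + 37464*(1/49589) = 65648/3031 + 37464/49589 = 3368972056/150304259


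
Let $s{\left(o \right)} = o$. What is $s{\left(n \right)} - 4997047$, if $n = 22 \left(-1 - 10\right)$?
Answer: $-4997289$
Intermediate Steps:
$n = -242$ ($n = 22 \left(-11\right) = -242$)
$s{\left(n \right)} - 4997047 = -242 - 4997047 = -4997289$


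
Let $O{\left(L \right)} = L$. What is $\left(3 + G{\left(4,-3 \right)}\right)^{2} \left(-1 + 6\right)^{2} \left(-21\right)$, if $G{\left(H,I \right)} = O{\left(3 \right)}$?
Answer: $-18900$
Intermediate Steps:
$G{\left(H,I \right)} = 3$
$\left(3 + G{\left(4,-3 \right)}\right)^{2} \left(-1 + 6\right)^{2} \left(-21\right) = \left(3 + 3\right)^{2} \left(-1 + 6\right)^{2} \left(-21\right) = 6^{2} \cdot 5^{2} \left(-21\right) = 36 \cdot 25 \left(-21\right) = 900 \left(-21\right) = -18900$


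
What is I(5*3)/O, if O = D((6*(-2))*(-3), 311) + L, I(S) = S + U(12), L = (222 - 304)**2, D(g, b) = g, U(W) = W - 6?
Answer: 21/6760 ≈ 0.0031065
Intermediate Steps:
U(W) = -6 + W
L = 6724 (L = (-82)**2 = 6724)
I(S) = 6 + S (I(S) = S + (-6 + 12) = S + 6 = 6 + S)
O = 6760 (O = (6*(-2))*(-3) + 6724 = -12*(-3) + 6724 = 36 + 6724 = 6760)
I(5*3)/O = (6 + 5*3)/6760 = (6 + 15)*(1/6760) = 21*(1/6760) = 21/6760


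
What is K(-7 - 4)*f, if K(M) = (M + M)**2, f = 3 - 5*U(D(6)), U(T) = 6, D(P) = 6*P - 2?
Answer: -13068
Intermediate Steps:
D(P) = -2 + 6*P
f = -27 (f = 3 - 5*6 = 3 - 30 = -27)
K(M) = 4*M**2 (K(M) = (2*M)**2 = 4*M**2)
K(-7 - 4)*f = (4*(-7 - 4)**2)*(-27) = (4*(-11)**2)*(-27) = (4*121)*(-27) = 484*(-27) = -13068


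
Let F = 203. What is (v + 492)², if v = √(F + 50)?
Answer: (492 + √253)² ≈ 2.5797e+5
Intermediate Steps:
v = √253 (v = √(203 + 50) = √253 ≈ 15.906)
(v + 492)² = (√253 + 492)² = (492 + √253)²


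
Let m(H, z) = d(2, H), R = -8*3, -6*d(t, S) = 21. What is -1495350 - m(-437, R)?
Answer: -2990693/2 ≈ -1.4953e+6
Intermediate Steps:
d(t, S) = -7/2 (d(t, S) = -1/6*21 = -7/2)
R = -24
m(H, z) = -7/2
-1495350 - m(-437, R) = -1495350 - 1*(-7/2) = -1495350 + 7/2 = -2990693/2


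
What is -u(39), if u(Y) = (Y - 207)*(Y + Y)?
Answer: 13104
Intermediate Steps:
u(Y) = 2*Y*(-207 + Y) (u(Y) = (-207 + Y)*(2*Y) = 2*Y*(-207 + Y))
-u(39) = -2*39*(-207 + 39) = -2*39*(-168) = -1*(-13104) = 13104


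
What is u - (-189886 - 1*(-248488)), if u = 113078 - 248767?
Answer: -194291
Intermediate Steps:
u = -135689
u - (-189886 - 1*(-248488)) = -135689 - (-189886 - 1*(-248488)) = -135689 - (-189886 + 248488) = -135689 - 1*58602 = -135689 - 58602 = -194291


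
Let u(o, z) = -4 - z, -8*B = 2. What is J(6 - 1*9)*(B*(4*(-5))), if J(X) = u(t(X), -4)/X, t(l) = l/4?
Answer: 0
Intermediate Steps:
B = -1/4 (B = -1/8*2 = -1/4 ≈ -0.25000)
t(l) = l/4 (t(l) = l*(1/4) = l/4)
J(X) = 0 (J(X) = (-4 - 1*(-4))/X = (-4 + 4)/X = 0/X = 0)
J(6 - 1*9)*(B*(4*(-5))) = 0*(-(-5)) = 0*(-1/4*(-20)) = 0*5 = 0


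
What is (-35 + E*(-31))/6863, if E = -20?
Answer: 585/6863 ≈ 0.085240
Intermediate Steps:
(-35 + E*(-31))/6863 = (-35 - 20*(-31))/6863 = (-35 + 620)*(1/6863) = 585*(1/6863) = 585/6863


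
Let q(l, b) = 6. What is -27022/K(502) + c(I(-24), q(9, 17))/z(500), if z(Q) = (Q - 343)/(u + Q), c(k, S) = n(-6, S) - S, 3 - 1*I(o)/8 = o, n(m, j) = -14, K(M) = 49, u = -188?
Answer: -4548214/7693 ≈ -591.21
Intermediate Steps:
I(o) = 24 - 8*o
c(k, S) = -14 - S
z(Q) = (-343 + Q)/(-188 + Q) (z(Q) = (Q - 343)/(-188 + Q) = (-343 + Q)/(-188 + Q))
-27022/K(502) + c(I(-24), q(9, 17))/z(500) = -27022/49 + (-14 - 1*6)/(((-343 + 500)/(-188 + 500))) = -27022*1/49 + (-14 - 6)/((157/312)) = -27022/49 - 20/((1/312)*157) = -27022/49 - 20/157/312 = -27022/49 - 20*312/157 = -27022/49 - 6240/157 = -4548214/7693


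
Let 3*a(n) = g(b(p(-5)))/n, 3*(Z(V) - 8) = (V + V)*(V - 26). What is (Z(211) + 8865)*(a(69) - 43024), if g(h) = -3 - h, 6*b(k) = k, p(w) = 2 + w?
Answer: -1864714291349/1242 ≈ -1.5014e+9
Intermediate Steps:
b(k) = k/6
Z(V) = 8 + 2*V*(-26 + V)/3 (Z(V) = 8 + ((V + V)*(V - 26))/3 = 8 + ((2*V)*(-26 + V))/3 = 8 + (2*V*(-26 + V))/3 = 8 + 2*V*(-26 + V)/3)
a(n) = -5/(6*n) (a(n) = ((-3 - (2 - 5)/6)/n)/3 = ((-3 - (-3)/6)/n)/3 = ((-3 - 1*(-1/2))/n)/3 = ((-3 + 1/2)/n)/3 = (-5/(2*n))/3 = -5/(6*n))
(Z(211) + 8865)*(a(69) - 43024) = ((8 - 52/3*211 + (2/3)*211**2) + 8865)*(-5/6/69 - 43024) = ((8 - 10972/3 + (2/3)*44521) + 8865)*(-5/6*1/69 - 43024) = ((8 - 10972/3 + 89042/3) + 8865)*(-5/414 - 43024) = (78094/3 + 8865)*(-17811941/414) = (104689/3)*(-17811941/414) = -1864714291349/1242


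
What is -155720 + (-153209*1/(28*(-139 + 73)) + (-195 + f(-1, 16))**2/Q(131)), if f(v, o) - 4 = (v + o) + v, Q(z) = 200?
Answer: -128271371/825 ≈ -1.5548e+5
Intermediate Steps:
f(v, o) = 4 + o + 2*v (f(v, o) = 4 + ((v + o) + v) = 4 + ((o + v) + v) = 4 + (o + 2*v) = 4 + o + 2*v)
-155720 + (-153209*1/(28*(-139 + 73)) + (-195 + f(-1, 16))**2/Q(131)) = -155720 + (-153209*1/(28*(-139 + 73)) + (-195 + (4 + 16 + 2*(-1)))**2/200) = -155720 + (-153209/(28*(-66)) + (-195 + (4 + 16 - 2))**2*(1/200)) = -155720 + (-153209/(-1848) + (-195 + 18)**2*(1/200)) = -155720 + (-153209*(-1/1848) + (-177)**2*(1/200)) = -155720 + (21887/264 + 31329*(1/200)) = -155720 + (21887/264 + 31329/200) = -155720 + 197629/825 = -128271371/825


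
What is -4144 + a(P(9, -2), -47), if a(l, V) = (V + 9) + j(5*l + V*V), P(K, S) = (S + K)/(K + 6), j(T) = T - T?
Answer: -4182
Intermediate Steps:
j(T) = 0
P(K, S) = (K + S)/(6 + K)
a(l, V) = 9 + V (a(l, V) = (V + 9) + 0 = (9 + V) + 0 = 9 + V)
-4144 + a(P(9, -2), -47) = -4144 + (9 - 47) = -4144 - 38 = -4182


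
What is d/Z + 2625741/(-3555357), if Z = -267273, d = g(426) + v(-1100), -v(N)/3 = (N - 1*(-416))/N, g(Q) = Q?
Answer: -21489649622776/29035445127975 ≈ -0.74012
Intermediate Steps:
v(N) = -3*(416 + N)/N (v(N) = -3*(N - 1*(-416))/N = -3*(N + 416)/N = -3*(416 + N)/N)
d = 116637/275 (d = 426 + (-3 - 1248/(-1100)) = 426 + (-3 - 1248*(-1/1100)) = 426 + (-3 + 312/275) = 426 - 513/275 = 116637/275 ≈ 424.13)
d/Z + 2625741/(-3555357) = (116637/275)/(-267273) + 2625741/(-3555357) = (116637/275)*(-1/267273) + 2625741*(-1/3555357) = -38879/24500025 - 875247/1185119 = -21489649622776/29035445127975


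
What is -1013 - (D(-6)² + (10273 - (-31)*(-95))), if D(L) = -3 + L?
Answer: -8422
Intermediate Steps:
-1013 - (D(-6)² + (10273 - (-31)*(-95))) = -1013 - ((-3 - 6)² + (10273 - (-31)*(-95))) = -1013 - ((-9)² + (10273 - 1*2945)) = -1013 - (81 + (10273 - 2945)) = -1013 - (81 + 7328) = -1013 - 1*7409 = -1013 - 7409 = -8422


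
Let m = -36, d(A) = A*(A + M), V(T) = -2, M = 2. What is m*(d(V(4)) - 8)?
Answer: 288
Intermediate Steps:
d(A) = A*(2 + A) (d(A) = A*(A + 2) = A*(2 + A))
m*(d(V(4)) - 8) = -36*(-2*(2 - 2) - 8) = -36*(-2*0 - 8) = -36*(0 - 8) = -36*(-8) = 288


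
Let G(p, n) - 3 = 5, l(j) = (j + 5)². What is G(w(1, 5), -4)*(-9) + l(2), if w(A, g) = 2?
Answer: -23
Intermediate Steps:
l(j) = (5 + j)²
G(p, n) = 8 (G(p, n) = 3 + 5 = 8)
G(w(1, 5), -4)*(-9) + l(2) = 8*(-9) + (5 + 2)² = -72 + 7² = -72 + 49 = -23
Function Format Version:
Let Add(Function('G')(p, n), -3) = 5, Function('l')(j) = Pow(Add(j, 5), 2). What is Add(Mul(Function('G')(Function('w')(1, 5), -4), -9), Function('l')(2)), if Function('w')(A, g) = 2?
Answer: -23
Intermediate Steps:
Function('l')(j) = Pow(Add(5, j), 2)
Function('G')(p, n) = 8 (Function('G')(p, n) = Add(3, 5) = 8)
Add(Mul(Function('G')(Function('w')(1, 5), -4), -9), Function('l')(2)) = Add(Mul(8, -9), Pow(Add(5, 2), 2)) = Add(-72, Pow(7, 2)) = Add(-72, 49) = -23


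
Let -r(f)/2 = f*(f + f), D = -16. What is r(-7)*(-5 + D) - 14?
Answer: 4102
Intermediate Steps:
r(f) = -4*f² (r(f) = -2*f*(f + f) = -2*f*2*f = -4*f²)
r(-7)*(-5 + D) - 14 = (-4*(-7)²)*(-5 - 16) - 14 = -4*49*(-21) - 14 = -196*(-21) - 14 = 4116 - 14 = 4102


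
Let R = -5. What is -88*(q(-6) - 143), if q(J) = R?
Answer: 13024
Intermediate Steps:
q(J) = -5
-88*(q(-6) - 143) = -88*(-5 - 143) = -88*(-148) = 13024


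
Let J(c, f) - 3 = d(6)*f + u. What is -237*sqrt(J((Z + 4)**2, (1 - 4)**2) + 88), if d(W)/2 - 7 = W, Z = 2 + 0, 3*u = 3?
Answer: -237*sqrt(326) ≈ -4279.1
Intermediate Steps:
u = 1 (u = (1/3)*3 = 1)
Z = 2
d(W) = 14 + 2*W
J(c, f) = 4 + 26*f (J(c, f) = 3 + ((14 + 2*6)*f + 1) = 3 + ((14 + 12)*f + 1) = 3 + (26*f + 1) = 3 + (1 + 26*f) = 4 + 26*f)
-237*sqrt(J((Z + 4)**2, (1 - 4)**2) + 88) = -237*sqrt((4 + 26*(1 - 4)**2) + 88) = -237*sqrt((4 + 26*(-3)**2) + 88) = -237*sqrt((4 + 26*9) + 88) = -237*sqrt((4 + 234) + 88) = -237*sqrt(238 + 88) = -237*sqrt(326)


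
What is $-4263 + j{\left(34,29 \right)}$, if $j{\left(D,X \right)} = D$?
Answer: $-4229$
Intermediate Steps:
$-4263 + j{\left(34,29 \right)} = -4263 + 34 = -4229$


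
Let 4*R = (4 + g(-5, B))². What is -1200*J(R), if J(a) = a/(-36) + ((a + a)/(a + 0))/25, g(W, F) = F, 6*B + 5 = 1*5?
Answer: 112/3 ≈ 37.333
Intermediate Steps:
B = 0 (B = -⅚ + (1*5)/6 = -⅚ + (⅙)*5 = -⅚ + ⅚ = 0)
R = 4 (R = (4 + 0)²/4 = (¼)*4² = (¼)*16 = 4)
J(a) = 2/25 - a/36 (J(a) = a*(-1/36) + ((2*a)/a)*(1/25) = -a/36 + 2*(1/25) = -a/36 + 2/25 = 2/25 - a/36)
-1200*J(R) = -1200*(2/25 - 1/36*4) = -1200*(2/25 - ⅑) = -1200*(-7/225) = 112/3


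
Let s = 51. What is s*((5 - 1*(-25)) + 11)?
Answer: 2091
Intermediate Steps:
s*((5 - 1*(-25)) + 11) = 51*((5 - 1*(-25)) + 11) = 51*((5 + 25) + 11) = 51*(30 + 11) = 51*41 = 2091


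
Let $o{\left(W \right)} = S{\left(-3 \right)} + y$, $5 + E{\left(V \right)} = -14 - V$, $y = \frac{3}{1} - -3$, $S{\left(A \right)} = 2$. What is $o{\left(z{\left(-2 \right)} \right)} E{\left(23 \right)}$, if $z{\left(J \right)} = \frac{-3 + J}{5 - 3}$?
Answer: $-336$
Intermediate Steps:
$z{\left(J \right)} = - \frac{3}{2} + \frac{J}{2}$ ($z{\left(J \right)} = \frac{-3 + J}{2} = \left(-3 + J\right) \frac{1}{2} = - \frac{3}{2} + \frac{J}{2}$)
$y = 6$ ($y = 3 \cdot 1 + 3 = 3 + 3 = 6$)
$E{\left(V \right)} = -19 - V$ ($E{\left(V \right)} = -5 - \left(14 + V\right) = -19 - V$)
$o{\left(W \right)} = 8$ ($o{\left(W \right)} = 2 + 6 = 8$)
$o{\left(z{\left(-2 \right)} \right)} E{\left(23 \right)} = 8 \left(-19 - 23\right) = 8 \left(-42\right) = -336$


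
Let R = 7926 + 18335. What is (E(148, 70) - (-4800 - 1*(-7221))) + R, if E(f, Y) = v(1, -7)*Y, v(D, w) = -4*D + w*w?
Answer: 26990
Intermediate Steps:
v(D, w) = w**2 - 4*D (v(D, w) = -4*D + w**2 = w**2 - 4*D)
E(f, Y) = 45*Y (E(f, Y) = ((-7)**2 - 4*1)*Y = (49 - 4)*Y = 45*Y)
R = 26261
(E(148, 70) - (-4800 - 1*(-7221))) + R = (45*70 - (-4800 - 1*(-7221))) + 26261 = (3150 - (-4800 + 7221)) + 26261 = (3150 - 1*2421) + 26261 = (3150 - 2421) + 26261 = 729 + 26261 = 26990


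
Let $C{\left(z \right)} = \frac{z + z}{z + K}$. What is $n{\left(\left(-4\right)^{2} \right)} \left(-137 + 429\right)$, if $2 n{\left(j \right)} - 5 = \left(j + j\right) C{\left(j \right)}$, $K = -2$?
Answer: $\frac{79862}{7} \approx 11409.0$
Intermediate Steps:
$C{\left(z \right)} = \frac{2 z}{-2 + z}$ ($C{\left(z \right)} = \frac{z + z}{z - 2} = \frac{2 z}{-2 + z}$)
$n{\left(j \right)} = \frac{5}{2} + \frac{2 j^{2}}{-2 + j}$ ($n{\left(j \right)} = \frac{5}{2} + \frac{\left(j + j\right) \frac{2 j}{-2 + j}}{2} = \frac{5}{2} + \frac{2 j \frac{2 j}{-2 + j}}{2} = \frac{5}{2} + \frac{4 j^{2} \frac{1}{-2 + j}}{2} = \frac{5}{2} + \frac{2 j^{2}}{-2 + j}$)
$n{\left(\left(-4\right)^{2} \right)} \left(-137 + 429\right) = \frac{-10 + 4 \left(\left(-4\right)^{2}\right)^{2} + 5 \left(-4\right)^{2}}{2 \left(-2 + \left(-4\right)^{2}\right)} \left(-137 + 429\right) = \frac{-10 + 4 \cdot 16^{2} + 5 \cdot 16}{2 \left(-2 + 16\right)} 292 = \frac{-10 + 4 \cdot 256 + 80}{2 \cdot 14} \cdot 292 = \frac{1}{2} \cdot \frac{1}{14} \left(-10 + 1024 + 80\right) 292 = \frac{1}{2} \cdot \frac{1}{14} \cdot 1094 \cdot 292 = \frac{547}{14} \cdot 292 = \frac{79862}{7}$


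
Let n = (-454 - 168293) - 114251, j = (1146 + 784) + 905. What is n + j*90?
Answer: -27848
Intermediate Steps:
j = 2835 (j = 1930 + 905 = 2835)
n = -282998 (n = -168747 - 114251 = -282998)
n + j*90 = -282998 + 2835*90 = -282998 + 255150 = -27848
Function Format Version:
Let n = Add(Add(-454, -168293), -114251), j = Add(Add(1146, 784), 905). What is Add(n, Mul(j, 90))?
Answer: -27848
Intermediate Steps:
j = 2835 (j = Add(1930, 905) = 2835)
n = -282998 (n = Add(-168747, -114251) = -282998)
Add(n, Mul(j, 90)) = Add(-282998, Mul(2835, 90)) = Add(-282998, 255150) = -27848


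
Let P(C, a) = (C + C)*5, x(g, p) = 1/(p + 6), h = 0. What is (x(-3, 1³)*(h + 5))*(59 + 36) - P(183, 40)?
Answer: -12335/7 ≈ -1762.1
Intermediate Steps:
x(g, p) = 1/(6 + p)
P(C, a) = 10*C (P(C, a) = (2*C)*5 = 10*C)
(x(-3, 1³)*(h + 5))*(59 + 36) - P(183, 40) = ((0 + 5)/(6 + 1³))*(59 + 36) - 10*183 = (5/(6 + 1))*95 - 1*1830 = (5/7)*95 - 1830 = 475/7 - 1830 = -12335/7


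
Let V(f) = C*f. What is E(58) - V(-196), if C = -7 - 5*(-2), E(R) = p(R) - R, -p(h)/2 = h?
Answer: 414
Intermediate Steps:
p(h) = -2*h
E(R) = -3*R (E(R) = -2*R - R = -3*R)
C = 3 (C = -7 + 10 = 3)
V(f) = 3*f
E(58) - V(-196) = -3*58 - 3*(-196) = -174 - 1*(-588) = -174 + 588 = 414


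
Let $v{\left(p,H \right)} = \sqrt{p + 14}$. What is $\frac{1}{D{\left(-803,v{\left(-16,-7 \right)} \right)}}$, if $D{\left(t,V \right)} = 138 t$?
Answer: $- \frac{1}{110814} \approx -9.0241 \cdot 10^{-6}$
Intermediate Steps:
$v{\left(p,H \right)} = \sqrt{14 + p}$
$\frac{1}{D{\left(-803,v{\left(-16,-7 \right)} \right)}} = \frac{1}{138 \left(-803\right)} = \frac{1}{-110814} = - \frac{1}{110814}$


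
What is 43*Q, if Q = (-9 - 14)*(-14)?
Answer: 13846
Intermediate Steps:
Q = 322 (Q = -23*(-14) = 322)
43*Q = 43*322 = 13846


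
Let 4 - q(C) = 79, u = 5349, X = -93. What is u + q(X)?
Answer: 5274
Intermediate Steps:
q(C) = -75 (q(C) = 4 - 1*79 = 4 - 79 = -75)
u + q(X) = 5349 - 75 = 5274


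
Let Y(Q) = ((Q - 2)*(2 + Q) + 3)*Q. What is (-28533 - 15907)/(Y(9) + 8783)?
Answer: -44440/9503 ≈ -4.6764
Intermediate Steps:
Y(Q) = Q*(3 + (-2 + Q)*(2 + Q)) (Y(Q) = ((-2 + Q)*(2 + Q) + 3)*Q = (3 + (-2 + Q)*(2 + Q))*Q = Q*(3 + (-2 + Q)*(2 + Q)))
(-28533 - 15907)/(Y(9) + 8783) = (-28533 - 15907)/((9³ - 1*9) + 8783) = -44440/((729 - 9) + 8783) = -44440/(720 + 8783) = -44440/9503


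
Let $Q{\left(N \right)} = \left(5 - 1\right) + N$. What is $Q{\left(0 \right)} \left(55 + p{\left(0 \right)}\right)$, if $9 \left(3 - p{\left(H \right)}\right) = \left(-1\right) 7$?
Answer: $\frac{2116}{9} \approx 235.11$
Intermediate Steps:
$Q{\left(N \right)} = 4 + N$
$p{\left(H \right)} = \frac{34}{9}$ ($p{\left(H \right)} = 3 - \frac{\left(-1\right) 7}{9} = 3 - - \frac{7}{9} = 3 + \frac{7}{9} = \frac{34}{9}$)
$Q{\left(0 \right)} \left(55 + p{\left(0 \right)}\right) = \left(4 + 0\right) \left(55 + \frac{34}{9}\right) = 4 \cdot \frac{529}{9} = \frac{2116}{9}$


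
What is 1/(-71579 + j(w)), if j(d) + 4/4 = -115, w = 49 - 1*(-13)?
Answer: -1/71695 ≈ -1.3948e-5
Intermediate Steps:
w = 62 (w = 49 + 13 = 62)
j(d) = -116 (j(d) = -1 - 115 = -116)
1/(-71579 + j(w)) = 1/(-71579 - 116) = 1/(-71695) = -1/71695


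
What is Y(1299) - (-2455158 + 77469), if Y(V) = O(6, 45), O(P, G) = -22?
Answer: 2377667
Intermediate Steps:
Y(V) = -22
Y(1299) - (-2455158 + 77469) = -22 - (-2455158 + 77469) = -22 - 1*(-2377689) = -22 + 2377689 = 2377667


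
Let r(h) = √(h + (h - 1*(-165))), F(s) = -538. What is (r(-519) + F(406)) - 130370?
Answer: -130908 + 3*I*√97 ≈ -1.3091e+5 + 29.547*I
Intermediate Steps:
r(h) = √(165 + 2*h) (r(h) = √(h + (h + 165)) = √(h + (165 + h)) = √(165 + 2*h))
(r(-519) + F(406)) - 130370 = (√(165 + 2*(-519)) - 538) - 130370 = (√(165 - 1038) - 538) - 130370 = (√(-873) - 538) - 130370 = (3*I*√97 - 538) - 130370 = (-538 + 3*I*√97) - 130370 = -130908 + 3*I*√97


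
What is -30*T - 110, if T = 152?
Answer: -4670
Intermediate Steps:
-30*T - 110 = -30*152 - 110 = -4560 - 110 = -4670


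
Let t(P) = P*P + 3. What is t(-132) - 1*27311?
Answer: -9884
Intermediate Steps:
t(P) = 3 + P² (t(P) = P² + 3 = 3 + P²)
t(-132) - 1*27311 = (3 + (-132)²) - 1*27311 = (3 + 17424) - 27311 = 17427 - 27311 = -9884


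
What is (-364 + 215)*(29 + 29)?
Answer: -8642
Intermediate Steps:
(-364 + 215)*(29 + 29) = -149*58 = -8642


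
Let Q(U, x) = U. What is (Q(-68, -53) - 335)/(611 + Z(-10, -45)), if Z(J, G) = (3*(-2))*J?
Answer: -403/671 ≈ -0.60060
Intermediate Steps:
Z(J, G) = -6*J
(Q(-68, -53) - 335)/(611 + Z(-10, -45)) = (-68 - 335)/(611 - 6*(-10)) = -403/(611 + 60) = -403/671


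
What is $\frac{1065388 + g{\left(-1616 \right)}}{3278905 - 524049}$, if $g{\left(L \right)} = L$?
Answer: $\frac{265943}{688714} \approx 0.38614$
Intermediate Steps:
$\frac{1065388 + g{\left(-1616 \right)}}{3278905 - 524049} = \frac{1065388 - 1616}{3278905 - 524049} = \frac{1063772}{2754856} = 1063772 \cdot \frac{1}{2754856} = \frac{265943}{688714}$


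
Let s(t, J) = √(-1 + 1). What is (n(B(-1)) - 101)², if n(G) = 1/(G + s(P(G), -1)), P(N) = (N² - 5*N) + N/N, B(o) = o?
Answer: 10404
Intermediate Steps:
P(N) = 1 + N² - 5*N (P(N) = (N² - 5*N) + 1 = 1 + N² - 5*N)
s(t, J) = 0 (s(t, J) = √0 = 0)
n(G) = 1/G (n(G) = 1/(G + 0) = 1/G)
(n(B(-1)) - 101)² = (1/(-1) - 101)² = (-1 - 101)² = (-102)² = 10404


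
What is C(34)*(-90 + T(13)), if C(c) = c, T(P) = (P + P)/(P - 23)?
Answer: -15742/5 ≈ -3148.4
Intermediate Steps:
T(P) = 2*P/(-23 + P) (T(P) = (2*P)/(-23 + P) = 2*P/(-23 + P))
C(34)*(-90 + T(13)) = 34*(-90 + 2*13/(-23 + 13)) = 34*(-90 + 2*13/(-10)) = 34*(-90 + 2*13*(-1/10)) = 34*(-90 - 13/5) = 34*(-463/5) = -15742/5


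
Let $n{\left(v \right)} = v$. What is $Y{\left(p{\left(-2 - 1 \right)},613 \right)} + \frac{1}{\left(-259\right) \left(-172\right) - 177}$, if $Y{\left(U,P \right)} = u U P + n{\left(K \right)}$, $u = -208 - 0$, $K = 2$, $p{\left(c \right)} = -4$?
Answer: $\frac{22630008679}{44371} \approx 5.1002 \cdot 10^{5}$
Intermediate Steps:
$u = -208$ ($u = -208 + 0 = -208$)
$Y{\left(U,P \right)} = 2 - 208 P U$ ($Y{\left(U,P \right)} = - 208 U P + 2 = - 208 P U + 2 = 2 - 208 P U$)
$Y{\left(p{\left(-2 - 1 \right)},613 \right)} + \frac{1}{\left(-259\right) \left(-172\right) - 177} = \left(2 - 127504 \left(-4\right)\right) + \frac{1}{\left(-259\right) \left(-172\right) - 177} = \left(2 + 510016\right) + \frac{1}{44548 - 177} = 510018 + \frac{1}{44371} = \frac{22630008679}{44371}$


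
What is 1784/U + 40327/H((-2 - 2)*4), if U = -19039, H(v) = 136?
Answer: 767543129/2589304 ≈ 296.43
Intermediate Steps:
1784/U + 40327/H((-2 - 2)*4) = 1784/(-19039) + 40327/136 = 1784*(-1/19039) + 40327*(1/136) = -1784/19039 + 40327/136 = 767543129/2589304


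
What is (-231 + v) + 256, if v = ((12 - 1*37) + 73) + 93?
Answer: 166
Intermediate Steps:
v = 141 (v = ((12 - 37) + 73) + 93 = (-25 + 73) + 93 = 48 + 93 = 141)
(-231 + v) + 256 = (-231 + 141) + 256 = -90 + 256 = 166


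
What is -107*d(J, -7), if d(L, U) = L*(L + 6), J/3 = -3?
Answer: -2889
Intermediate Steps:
J = -9 (J = 3*(-3) = -9)
d(L, U) = L*(6 + L)
-107*d(J, -7) = -(-963)*(6 - 9) = -(-963)*(-3) = -107*27 = -2889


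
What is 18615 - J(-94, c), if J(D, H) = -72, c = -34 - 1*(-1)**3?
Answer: 18687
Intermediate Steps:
c = -33 (c = -34 - 1*(-1) = -34 + 1 = -33)
18615 - J(-94, c) = 18615 - 1*(-72) = 18615 + 72 = 18687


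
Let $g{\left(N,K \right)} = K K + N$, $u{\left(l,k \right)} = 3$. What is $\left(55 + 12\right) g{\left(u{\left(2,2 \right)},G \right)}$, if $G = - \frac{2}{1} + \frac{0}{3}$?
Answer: $469$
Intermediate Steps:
$G = -2$ ($G = \left(-2\right) 1 + 0 \cdot \frac{1}{3} = -2 + 0 = -2$)
$g{\left(N,K \right)} = N + K^{2}$ ($g{\left(N,K \right)} = K^{2} + N = N + K^{2}$)
$\left(55 + 12\right) g{\left(u{\left(2,2 \right)},G \right)} = \left(55 + 12\right) \left(3 + \left(-2\right)^{2}\right) = 67 \left(3 + 4\right) = 67 \cdot 7 = 469$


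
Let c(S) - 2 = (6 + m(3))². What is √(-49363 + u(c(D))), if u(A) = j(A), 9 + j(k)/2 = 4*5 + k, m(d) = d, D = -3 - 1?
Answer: 5*I*√1967 ≈ 221.75*I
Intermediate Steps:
D = -4
j(k) = 22 + 2*k (j(k) = -18 + 2*(4*5 + k) = -18 + 2*(20 + k) = -18 + (40 + 2*k) = 22 + 2*k)
c(S) = 83 (c(S) = 2 + (6 + 3)² = 2 + 9² = 2 + 81 = 83)
u(A) = 22 + 2*A
√(-49363 + u(c(D))) = √(-49363 + (22 + 2*83)) = √(-49363 + (22 + 166)) = √(-49363 + 188) = √(-49175) = 5*I*√1967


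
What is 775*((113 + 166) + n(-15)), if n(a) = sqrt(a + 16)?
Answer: 217000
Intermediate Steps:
n(a) = sqrt(16 + a)
775*((113 + 166) + n(-15)) = 775*((113 + 166) + sqrt(16 - 15)) = 775*(279 + sqrt(1)) = 775*(279 + 1) = 775*280 = 217000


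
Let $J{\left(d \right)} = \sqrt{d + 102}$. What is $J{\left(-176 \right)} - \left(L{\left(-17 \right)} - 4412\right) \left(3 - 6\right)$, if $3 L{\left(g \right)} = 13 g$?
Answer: $-13457 + i \sqrt{74} \approx -13457.0 + 8.6023 i$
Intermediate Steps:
$L{\left(g \right)} = \frac{13 g}{3}$
$J{\left(d \right)} = \sqrt{102 + d}$
$J{\left(-176 \right)} - \left(L{\left(-17 \right)} - 4412\right) \left(3 - 6\right) = \sqrt{102 - 176} - \left(\frac{13}{3} \left(-17\right) - 4412\right) \left(3 - 6\right) = \sqrt{-74} - \left(- \frac{221}{3} - 4412\right) \left(3 - 6\right) = i \sqrt{74} - \left(- \frac{13457}{3}\right) \left(-3\right) = i \sqrt{74} - 13457 = -13457 + i \sqrt{74}$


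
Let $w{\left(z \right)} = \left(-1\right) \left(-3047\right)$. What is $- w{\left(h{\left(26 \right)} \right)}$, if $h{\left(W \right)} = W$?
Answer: $-3047$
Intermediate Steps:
$w{\left(z \right)} = 3047$
$- w{\left(h{\left(26 \right)} \right)} = \left(-1\right) 3047 = -3047$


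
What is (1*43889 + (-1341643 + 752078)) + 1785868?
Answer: 1240192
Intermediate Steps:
(1*43889 + (-1341643 + 752078)) + 1785868 = (43889 - 589565) + 1785868 = -545676 + 1785868 = 1240192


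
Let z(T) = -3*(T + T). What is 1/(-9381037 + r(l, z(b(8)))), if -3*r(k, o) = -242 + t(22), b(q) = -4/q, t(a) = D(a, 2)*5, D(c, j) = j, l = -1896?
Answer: -3/28142879 ≈ -1.0660e-7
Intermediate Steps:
t(a) = 10 (t(a) = 2*5 = 10)
z(T) = -6*T
r(k, o) = 232/3 (r(k, o) = -(-242 + 10)/3 = -⅓*(-232) = 232/3)
1/(-9381037 + r(l, z(b(8)))) = 1/(-9381037 + 232/3) = 1/(-28142879/3) = -3/28142879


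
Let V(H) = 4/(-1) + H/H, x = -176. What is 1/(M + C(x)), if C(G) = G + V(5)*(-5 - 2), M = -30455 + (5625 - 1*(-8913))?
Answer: -1/16072 ≈ -6.2220e-5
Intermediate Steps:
M = -15917 (M = -30455 + (5625 + 8913) = -30455 + 14538 = -15917)
V(H) = -3 (V(H) = 4*(-1) + 1 = -4 + 1 = -3)
C(G) = 21 + G (C(G) = G - 3*(-5 - 2) = G - 3*(-7) = G + 21 = 21 + G)
1/(M + C(x)) = 1/(-15917 + (21 - 176)) = 1/(-15917 - 155) = 1/(-16072) = -1/16072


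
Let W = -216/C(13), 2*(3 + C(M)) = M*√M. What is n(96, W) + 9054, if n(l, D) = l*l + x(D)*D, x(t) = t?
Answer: 85736188062/4669921 + 29113344*√13/4669921 ≈ 18382.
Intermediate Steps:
C(M) = -3 + M^(3/2)/2 (C(M) = -3 + (M*√M)/2 = -3 + M^(3/2)/2)
W = -216/(-3 + 13*√13/2) (W = -216/(-3 + 13^(3/2)/2) = -216/(-3 + (13*√13)/2) = -216/(-3 + 13*√13/2) ≈ -10.570)
n(l, D) = D² + l² (n(l, D) = l*l + D*D = l² + D² = D² + l²)
n(96, W) + 9054 = ((-2592/2161 - 5616*√13/2161)² + 96²) + 9054 = ((-2592/2161 - 5616*√13/2161)² + 9216) + 9054 = (9216 + (-2592/2161 - 5616*√13/2161)²) + 9054 = 18270 + (-2592/2161 - 5616*√13/2161)²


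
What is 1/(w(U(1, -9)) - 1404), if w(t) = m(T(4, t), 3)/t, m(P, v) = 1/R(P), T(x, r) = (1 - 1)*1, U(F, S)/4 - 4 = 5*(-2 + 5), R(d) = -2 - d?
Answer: -152/213409 ≈ -0.00071225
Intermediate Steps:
U(F, S) = 76 (U(F, S) = 16 + 4*(5*(-2 + 5)) = 16 + 4*(5*3) = 16 + 4*15 = 16 + 60 = 76)
T(x, r) = 0 (T(x, r) = 0*1 = 0)
m(P, v) = 1/(-2 - P)
w(t) = -1/(2*t) (w(t) = (-1/(2 + 0))/t = (-1/2)/t = (-1*½)/t = -1/(2*t))
1/(w(U(1, -9)) - 1404) = 1/(-½/76 - 1404) = 1/(-½*1/76 - 1404) = 1/(-1/152 - 1404) = 1/(-213409/152) = -152/213409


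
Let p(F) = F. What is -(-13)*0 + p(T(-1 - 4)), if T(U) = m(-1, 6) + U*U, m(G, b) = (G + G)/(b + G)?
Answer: 123/5 ≈ 24.600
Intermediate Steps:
m(G, b) = 2*G/(G + b) (m(G, b) = (2*G)/(G + b) = 2*G/(G + b))
T(U) = -2/5 + U**2 (T(U) = 2*(-1)/(-1 + 6) + U*U = 2*(-1)/5 + U**2 = 2*(-1)*(1/5) + U**2 = -2/5 + U**2)
-(-13)*0 + p(T(-1 - 4)) = -(-13)*0 + (-2/5 + (-1 - 4)**2) = -13*0 + (-2/5 + (-5)**2) = 0 + (-2/5 + 25) = 0 + 123/5 = 123/5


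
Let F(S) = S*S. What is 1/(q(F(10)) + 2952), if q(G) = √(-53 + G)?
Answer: 2952/8714257 - √47/8714257 ≈ 0.00033797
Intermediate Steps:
F(S) = S²
1/(q(F(10)) + 2952) = 1/(√(-53 + 10²) + 2952) = 1/(√(-53 + 100) + 2952) = 1/(√47 + 2952) = 1/(2952 + √47)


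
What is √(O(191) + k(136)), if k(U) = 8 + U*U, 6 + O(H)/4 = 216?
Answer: 4*√1209 ≈ 139.08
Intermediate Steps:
O(H) = 840 (O(H) = -24 + 4*216 = -24 + 864 = 840)
k(U) = 8 + U²
√(O(191) + k(136)) = √(840 + (8 + 136²)) = √(840 + (8 + 18496)) = √(840 + 18504) = √19344 = 4*√1209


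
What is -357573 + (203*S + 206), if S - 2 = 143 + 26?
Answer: -322654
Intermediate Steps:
S = 171 (S = 2 + (143 + 26) = 2 + 169 = 171)
-357573 + (203*S + 206) = -357573 + (203*171 + 206) = -357573 + (34713 + 206) = -357573 + 34919 = -322654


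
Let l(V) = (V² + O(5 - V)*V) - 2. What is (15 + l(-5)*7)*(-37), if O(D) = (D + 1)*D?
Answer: 135938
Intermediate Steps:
O(D) = D*(1 + D) (O(D) = (1 + D)*D = D*(1 + D))
l(V) = -2 + V² + V*(5 - V)*(6 - V) (l(V) = (V² + ((5 - V)*(1 + (5 - V)))*V) - 2 = (V² + ((5 - V)*(6 - V))*V) - 2 = (V² + V*(5 - V)*(6 - V)) - 2 = -2 + V² + V*(5 - V)*(6 - V))
(15 + l(-5)*7)*(-37) = (15 + (-2 + (-5)² - 5*(-6 - 5)*(-5 - 5))*7)*(-37) = (15 + (-2 + 25 - 5*(-11)*(-10))*7)*(-37) = (15 + (-2 + 25 - 550)*7)*(-37) = (15 - 527*7)*(-37) = (15 - 3689)*(-37) = -3674*(-37) = 135938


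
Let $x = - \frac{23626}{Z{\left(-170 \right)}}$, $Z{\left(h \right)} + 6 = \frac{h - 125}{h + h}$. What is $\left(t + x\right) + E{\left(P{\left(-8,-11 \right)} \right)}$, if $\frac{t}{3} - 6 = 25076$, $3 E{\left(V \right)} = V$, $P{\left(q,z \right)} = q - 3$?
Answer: $\frac{83598427}{1047} \approx 79846.0$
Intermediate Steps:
$Z{\left(h \right)} = -6 + \frac{-125 + h}{2 h}$ ($Z{\left(h \right)} = -6 + \frac{h - 125}{h + h} = -6 + \frac{-125 + h}{2 h}$)
$P{\left(q,z \right)} = -3 + q$ ($P{\left(q,z \right)} = q - 3 = -3 + q$)
$E{\left(V \right)} = \frac{V}{3}$
$t = 75246$ ($t = 18 + 3 \cdot 25076 = 18 + 75228 = 75246$)
$x = \frac{1606568}{349}$ ($x = - \frac{23626}{\frac{1}{2} \frac{1}{-170} \left(-125 - -1870\right)} = - \frac{23626}{\frac{1}{2} \left(- \frac{1}{170}\right) \left(-125 + 1870\right)} = - \frac{23626}{\frac{1}{2} \left(- \frac{1}{170}\right) 1745} = - \frac{23626}{- \frac{349}{68}} = \left(-23626\right) \left(- \frac{68}{349}\right) = \frac{1606568}{349} \approx 4603.3$)
$\left(t + x\right) + E{\left(P{\left(-8,-11 \right)} \right)} = \left(75246 + \frac{1606568}{349}\right) + \frac{-3 - 8}{3} = \frac{27867422}{349} + \frac{1}{3} \left(-11\right) = \frac{27867422}{349} - \frac{11}{3} = \frac{83598427}{1047}$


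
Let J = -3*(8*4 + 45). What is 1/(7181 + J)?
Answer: 1/6950 ≈ 0.00014388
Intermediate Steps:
J = -231 (J = -3*(32 + 45) = -3*77 = -231)
1/(7181 + J) = 1/(7181 - 231) = 1/6950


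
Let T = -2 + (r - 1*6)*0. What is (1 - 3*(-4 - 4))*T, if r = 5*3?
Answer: -50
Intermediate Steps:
r = 15
T = -2 (T = -2 + (15 - 1*6)*0 = -2 + (15 - 6)*0 = -2 + 9*0 = -2 + 0 = -2)
(1 - 3*(-4 - 4))*T = (1 - 3*(-4 - 4))*(-2) = (1 - 3*(-8))*(-2) = (1 + 24)*(-2) = 25*(-2) = -50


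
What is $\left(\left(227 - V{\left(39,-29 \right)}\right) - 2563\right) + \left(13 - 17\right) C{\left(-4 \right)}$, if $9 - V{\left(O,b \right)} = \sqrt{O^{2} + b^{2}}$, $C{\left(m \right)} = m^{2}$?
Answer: $-2409 + \sqrt{2362} \approx -2360.4$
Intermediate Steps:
$V{\left(O,b \right)} = 9 - \sqrt{O^{2} + b^{2}}$
$\left(\left(227 - V{\left(39,-29 \right)}\right) - 2563\right) + \left(13 - 17\right) C{\left(-4 \right)} = \left(\left(227 - \left(9 - \sqrt{39^{2} + \left(-29\right)^{2}}\right)\right) - 2563\right) + \left(13 - 17\right) \left(-4\right)^{2} = \left(\left(227 - \left(9 - \sqrt{1521 + 841}\right)\right) - 2563\right) - 64 = \left(\left(227 - \left(9 - \sqrt{2362}\right)\right) - 2563\right) - 64 = \left(\left(218 + \sqrt{2362}\right) - 2563\right) - 64 = \left(-2345 + \sqrt{2362}\right) - 64 = -2409 + \sqrt{2362}$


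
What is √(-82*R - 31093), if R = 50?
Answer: I*√35193 ≈ 187.6*I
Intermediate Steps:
√(-82*R - 31093) = √(-82*50 - 31093) = √(-4100 - 31093) = √(-35193) = I*√35193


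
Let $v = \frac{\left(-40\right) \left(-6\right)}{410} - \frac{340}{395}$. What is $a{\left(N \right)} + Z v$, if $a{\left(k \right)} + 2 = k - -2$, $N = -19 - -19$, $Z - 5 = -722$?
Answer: $\frac{639564}{3239} \approx 197.46$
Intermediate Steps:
$Z = -717$ ($Z = 5 - 722 = -717$)
$N = 0$ ($N = -19 + 19 = 0$)
$a{\left(k \right)} = k$ ($a{\left(k \right)} = -2 + \left(k - -2\right) = -2 + \left(k + 2\right) = -2 + \left(2 + k\right) = k$)
$v = - \frac{892}{3239}$ ($v = 240 \cdot \frac{1}{410} - \frac{68}{79} = \frac{24}{41} - \frac{68}{79} = - \frac{892}{3239} \approx -0.27539$)
$a{\left(N \right)} + Z v = 0 - - \frac{639564}{3239} = 0 + \frac{639564}{3239} = \frac{639564}{3239}$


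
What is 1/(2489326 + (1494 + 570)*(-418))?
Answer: 1/1626574 ≈ 6.1479e-7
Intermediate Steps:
1/(2489326 + (1494 + 570)*(-418)) = 1/(2489326 + 2064*(-418)) = 1/(2489326 - 862752) = 1/1626574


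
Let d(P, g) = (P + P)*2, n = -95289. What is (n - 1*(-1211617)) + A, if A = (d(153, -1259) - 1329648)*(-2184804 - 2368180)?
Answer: 6051080759752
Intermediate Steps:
d(P, g) = 4*P (d(P, g) = (2*P)*2 = 4*P)
A = 6051079643424 (A = (4*153 - 1329648)*(-2184804 - 2368180) = (612 - 1329648)*(-4552984) = -1329036*(-4552984) = 6051079643424)
(n - 1*(-1211617)) + A = (-95289 - 1*(-1211617)) + 6051079643424 = (-95289 + 1211617) + 6051079643424 = 1116328 + 6051079643424 = 6051080759752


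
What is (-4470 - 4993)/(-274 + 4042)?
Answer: -9463/3768 ≈ -2.5114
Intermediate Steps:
(-4470 - 4993)/(-274 + 4042) = -9463/3768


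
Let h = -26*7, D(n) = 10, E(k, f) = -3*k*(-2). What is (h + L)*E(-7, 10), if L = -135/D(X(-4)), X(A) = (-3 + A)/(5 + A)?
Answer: 8211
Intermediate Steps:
E(k, f) = 6*k
X(A) = (-3 + A)/(5 + A)
h = -182
L = -27/2 (L = -135/10 = -135*⅒ = -27/2 ≈ -13.500)
(h + L)*E(-7, 10) = (-182 - 27/2)*(6*(-7)) = -391/2*(-42) = 8211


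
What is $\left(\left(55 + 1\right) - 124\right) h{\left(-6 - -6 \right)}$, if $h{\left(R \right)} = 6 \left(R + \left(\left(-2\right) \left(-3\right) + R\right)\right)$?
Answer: $-2448$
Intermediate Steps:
$h{\left(R \right)} = 36 + 12 R$ ($h{\left(R \right)} = 6 \left(R + \left(6 + R\right)\right) = 6 \left(6 + 2 R\right) = 36 + 12 R$)
$\left(\left(55 + 1\right) - 124\right) h{\left(-6 - -6 \right)} = \left(\left(55 + 1\right) - 124\right) \left(36 + 12 \left(-6 - -6\right)\right) = \left(56 - 124\right) \left(36 + 12 \left(-6 + 6\right)\right) = - 68 \left(36 + 12 \cdot 0\right) = - 68 \left(36 + 0\right) = \left(-68\right) 36 = -2448$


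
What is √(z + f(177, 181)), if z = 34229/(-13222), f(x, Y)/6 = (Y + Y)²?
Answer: √137455229467138/13222 ≈ 886.71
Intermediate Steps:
f(x, Y) = 24*Y² (f(x, Y) = 6*(Y + Y)² = 6*(2*Y)² = 6*(4*Y²) = 24*Y²)
z = -34229/13222 (z = 34229*(-1/13222) = -34229/13222 ≈ -2.5888)
√(z + f(177, 181)) = √(-34229/13222 + 24*181²) = √(-34229/13222 + 24*32761) = √(-34229/13222 + 786264) = √(10395948379/13222) = √137455229467138/13222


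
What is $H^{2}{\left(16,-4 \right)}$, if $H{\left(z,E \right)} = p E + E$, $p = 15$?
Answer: $4096$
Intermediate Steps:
$H{\left(z,E \right)} = 16 E$ ($H{\left(z,E \right)} = 15 E + E = 16 E$)
$H^{2}{\left(16,-4 \right)} = \left(16 \left(-4\right)\right)^{2} = \left(-64\right)^{2} = 4096$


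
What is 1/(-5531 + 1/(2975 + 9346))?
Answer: -12321/68147450 ≈ -0.00018080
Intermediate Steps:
1/(-5531 + 1/(2975 + 9346)) = 1/(-5531 + 1/12321) = 1/(-68147450/12321) = -12321/68147450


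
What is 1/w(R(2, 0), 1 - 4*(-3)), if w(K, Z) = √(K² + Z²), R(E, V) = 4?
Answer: √185/185 ≈ 0.073521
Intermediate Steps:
1/w(R(2, 0), 1 - 4*(-3)) = 1/(√(4² + (1 - 4*(-3))²)) = 1/(√(16 + (1 + 12)²)) = 1/(√(16 + 13²)) = 1/(√(16 + 169)) = 1/(√185) = √185/185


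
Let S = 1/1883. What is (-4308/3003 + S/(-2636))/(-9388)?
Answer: 1018244767/6663537472592 ≈ 0.00015281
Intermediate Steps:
S = 1/1883 ≈ 0.00053107
(-4308/3003 + S/(-2636))/(-9388) = (-4308/3003 + (1/1883)/(-2636))/(-9388) = (-4308*1/3003 + (1/1883)*(-1/2636))*(-1/9388) = (-1436/1001 - 1/4963588)*(-1/9388) = -1018244767/709793084*(-1/9388) = 1018244767/6663537472592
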